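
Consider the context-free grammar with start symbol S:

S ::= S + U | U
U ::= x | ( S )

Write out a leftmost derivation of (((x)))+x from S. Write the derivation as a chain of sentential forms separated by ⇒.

S ⇒ S+U ⇒ U+U ⇒ (S)+U ⇒ (U)+U ⇒ ((S))+U ⇒ ((U))+U ⇒ (((S)))+U ⇒ (((U)))+U ⇒ (((x)))+U ⇒ (((x)))+x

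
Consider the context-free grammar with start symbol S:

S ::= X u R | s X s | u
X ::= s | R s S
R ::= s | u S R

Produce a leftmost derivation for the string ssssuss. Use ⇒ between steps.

S ⇒ sXs   [S ::= s X s]
sXs ⇒ sRsSs   [X ::= R s S]
sRsSs ⇒ sssSs   [R ::= s]
sssSs ⇒ sssXuRs   [S ::= X u R]
sssXuRs ⇒ ssssuRs   [X ::= s]
ssssuRs ⇒ ssssuss   [R ::= s]

S ⇒ sXs ⇒ sRsSs ⇒ sssSs ⇒ sssXuRs ⇒ ssssuRs ⇒ ssssuss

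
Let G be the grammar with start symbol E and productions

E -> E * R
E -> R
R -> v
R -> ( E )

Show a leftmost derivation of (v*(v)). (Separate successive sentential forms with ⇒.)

E ⇒ R ⇒ (E) ⇒ (E*R) ⇒ (R*R) ⇒ (v*R) ⇒ (v*(E)) ⇒ (v*(R)) ⇒ (v*(v))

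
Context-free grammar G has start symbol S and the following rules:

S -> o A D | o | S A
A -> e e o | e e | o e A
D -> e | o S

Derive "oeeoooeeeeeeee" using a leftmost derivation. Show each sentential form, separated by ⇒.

S ⇒ oAD   [S -> o A D]
oAD ⇒ oeeoD   [A -> e e o]
oeeoD ⇒ oeeooS   [D -> o S]
oeeooS ⇒ oeeooSA   [S -> S A]
oeeooSA ⇒ oeeooSAA   [S -> S A]
oeeooSAA ⇒ oeeooSAAA   [S -> S A]
oeeooSAAA ⇒ oeeooSAAAA   [S -> S A]
oeeooSAAAA ⇒ oeeoooAAAA   [S -> o]
oeeoooAAAA ⇒ oeeoooeeAAA   [A -> e e]
oeeoooeeAAA ⇒ oeeoooeeeeAA   [A -> e e]
oeeoooeeeeAA ⇒ oeeoooeeeeeeA   [A -> e e]
oeeoooeeeeeeA ⇒ oeeoooeeeeeeee   [A -> e e]

S⇒oAD⇒oeeoD⇒oeeooS⇒oeeooSA⇒oeeooSAA⇒oeeooSAAA⇒oeeooSAAAA⇒oeeoooAAAA⇒oeeoooeeAAA⇒oeeoooeeeeAA⇒oeeoooeeeeeeA⇒oeeoooeeeeeeee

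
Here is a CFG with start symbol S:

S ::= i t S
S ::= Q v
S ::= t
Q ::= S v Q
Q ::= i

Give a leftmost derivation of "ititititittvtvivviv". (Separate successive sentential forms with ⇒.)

S⇒Qv⇒SvQv⇒itSvQv⇒ititSvQv⇒itititSvQv⇒ititititSvQv⇒itititititSvQv⇒itititititQvvQv⇒itititititSvQvvQv⇒ititititittvQvvQv⇒ititititittvSvQvvQv⇒ititititittvtvQvvQv⇒ititititittvtvivvQv⇒ititititittvtvivviv

S ⇒ Qv   [S ::= Q v]
Qv ⇒ SvQv   [Q ::= S v Q]
SvQv ⇒ itSvQv   [S ::= i t S]
itSvQv ⇒ ititSvQv   [S ::= i t S]
ititSvQv ⇒ itititSvQv   [S ::= i t S]
itititSvQv ⇒ ititititSvQv   [S ::= i t S]
ititititSvQv ⇒ itititititSvQv   [S ::= i t S]
itititititSvQv ⇒ itititititQvvQv   [S ::= Q v]
itititititQvvQv ⇒ itititititSvQvvQv   [Q ::= S v Q]
itititititSvQvvQv ⇒ ititititittvQvvQv   [S ::= t]
ititititittvQvvQv ⇒ ititititittvSvQvvQv   [Q ::= S v Q]
ititititittvSvQvvQv ⇒ ititititittvtvQvvQv   [S ::= t]
ititititittvtvQvvQv ⇒ ititititittvtvivvQv   [Q ::= i]
ititititittvtvivvQv ⇒ ititititittvtvivviv   [Q ::= i]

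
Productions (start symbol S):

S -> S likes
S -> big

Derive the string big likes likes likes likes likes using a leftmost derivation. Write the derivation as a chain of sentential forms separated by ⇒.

S ⇒ S likes   [S -> S likes]
S likes ⇒ S likes likes   [S -> S likes]
S likes likes ⇒ S likes likes likes   [S -> S likes]
S likes likes likes ⇒ S likes likes likes likes   [S -> S likes]
S likes likes likes likes ⇒ S likes likes likes likes likes   [S -> S likes]
S likes likes likes likes likes ⇒ big likes likes likes likes likes   [S -> big]

S ⇒ S likes ⇒ S likes likes ⇒ S likes likes likes ⇒ S likes likes likes likes ⇒ S likes likes likes likes likes ⇒ big likes likes likes likes likes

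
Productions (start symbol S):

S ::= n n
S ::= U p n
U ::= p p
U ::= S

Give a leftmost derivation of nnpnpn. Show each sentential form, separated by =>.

S=>Upn=>Spn=>Upnpn=>Spnpn=>nnpnpn

S => Upn   [S ::= U p n]
Upn => Spn   [U ::= S]
Spn => Upnpn   [S ::= U p n]
Upnpn => Spnpn   [U ::= S]
Spnpn => nnpnpn   [S ::= n n]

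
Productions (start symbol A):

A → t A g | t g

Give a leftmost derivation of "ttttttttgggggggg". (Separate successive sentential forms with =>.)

A => tAg => ttAgg => tttAggg => ttttAgggg => tttttAggggg => ttttttAgggggg => tttttttAggggggg => ttttttttgggggggg

A => tAg   [A → t A g]
tAg => ttAgg   [A → t A g]
ttAgg => tttAggg   [A → t A g]
tttAggg => ttttAgggg   [A → t A g]
ttttAgggg => tttttAggggg   [A → t A g]
tttttAggggg => ttttttAgggggg   [A → t A g]
ttttttAgggggg => tttttttAggggggg   [A → t A g]
tttttttAggggggg => ttttttttgggggggg   [A → t g]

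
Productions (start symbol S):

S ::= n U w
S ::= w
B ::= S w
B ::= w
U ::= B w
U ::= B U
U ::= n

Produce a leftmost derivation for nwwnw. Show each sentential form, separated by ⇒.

S⇒nUw⇒nBUw⇒nSwUw⇒nwwUw⇒nwwnw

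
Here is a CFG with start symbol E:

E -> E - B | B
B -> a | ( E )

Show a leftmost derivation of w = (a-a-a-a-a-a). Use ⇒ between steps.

E ⇒ B   [E -> B]
B ⇒ (E)   [B -> ( E )]
(E) ⇒ (E-B)   [E -> E - B]
(E-B) ⇒ (E-B-B)   [E -> E - B]
(E-B-B) ⇒ (E-B-B-B)   [E -> E - B]
(E-B-B-B) ⇒ (E-B-B-B-B)   [E -> E - B]
(E-B-B-B-B) ⇒ (E-B-B-B-B-B)   [E -> E - B]
(E-B-B-B-B-B) ⇒ (B-B-B-B-B-B)   [E -> B]
(B-B-B-B-B-B) ⇒ (a-B-B-B-B-B)   [B -> a]
(a-B-B-B-B-B) ⇒ (a-a-B-B-B-B)   [B -> a]
(a-a-B-B-B-B) ⇒ (a-a-a-B-B-B)   [B -> a]
(a-a-a-B-B-B) ⇒ (a-a-a-a-B-B)   [B -> a]
(a-a-a-a-B-B) ⇒ (a-a-a-a-a-B)   [B -> a]
(a-a-a-a-a-B) ⇒ (a-a-a-a-a-a)   [B -> a]

E ⇒ B ⇒ (E) ⇒ (E-B) ⇒ (E-B-B) ⇒ (E-B-B-B) ⇒ (E-B-B-B-B) ⇒ (E-B-B-B-B-B) ⇒ (B-B-B-B-B-B) ⇒ (a-B-B-B-B-B) ⇒ (a-a-B-B-B-B) ⇒ (a-a-a-B-B-B) ⇒ (a-a-a-a-B-B) ⇒ (a-a-a-a-a-B) ⇒ (a-a-a-a-a-a)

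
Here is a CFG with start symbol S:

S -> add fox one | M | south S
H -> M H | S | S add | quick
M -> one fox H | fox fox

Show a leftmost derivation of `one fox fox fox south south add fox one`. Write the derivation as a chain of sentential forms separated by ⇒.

S ⇒ M ⇒ one fox H ⇒ one fox M H ⇒ one fox fox fox H ⇒ one fox fox fox S ⇒ one fox fox fox south S ⇒ one fox fox fox south south S ⇒ one fox fox fox south south add fox one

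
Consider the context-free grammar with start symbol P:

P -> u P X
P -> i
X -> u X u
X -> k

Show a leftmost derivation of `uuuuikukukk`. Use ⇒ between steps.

P ⇒ uPX   [P -> u P X]
uPX ⇒ uuPXX   [P -> u P X]
uuPXX ⇒ uuuPXXX   [P -> u P X]
uuuPXXX ⇒ uuuuPXXXX   [P -> u P X]
uuuuPXXXX ⇒ uuuuiXXXX   [P -> i]
uuuuiXXXX ⇒ uuuuikXXX   [X -> k]
uuuuikXXX ⇒ uuuuikuXuXX   [X -> u X u]
uuuuikuXuXX ⇒ uuuuikukuXX   [X -> k]
uuuuikukuXX ⇒ uuuuikukukX   [X -> k]
uuuuikukukX ⇒ uuuuikukukk   [X -> k]

P ⇒ uPX ⇒ uuPXX ⇒ uuuPXXX ⇒ uuuuPXXXX ⇒ uuuuiXXXX ⇒ uuuuikXXX ⇒ uuuuikuXuXX ⇒ uuuuikukuXX ⇒ uuuuikukukX ⇒ uuuuikukukk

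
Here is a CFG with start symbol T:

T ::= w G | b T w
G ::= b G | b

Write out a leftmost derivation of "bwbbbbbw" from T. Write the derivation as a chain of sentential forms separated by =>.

T => bTw => bwGw => bwbGw => bwbbGw => bwbbbGw => bwbbbbGw => bwbbbbbw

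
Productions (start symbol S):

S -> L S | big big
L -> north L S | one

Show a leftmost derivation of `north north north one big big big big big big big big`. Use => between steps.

S => L S => north L S S => north north L S S S => north north north L S S S S => north north north one S S S S => north north north one big big S S S => north north north one big big big big S S => north north north one big big big big big big S => north north north one big big big big big big big big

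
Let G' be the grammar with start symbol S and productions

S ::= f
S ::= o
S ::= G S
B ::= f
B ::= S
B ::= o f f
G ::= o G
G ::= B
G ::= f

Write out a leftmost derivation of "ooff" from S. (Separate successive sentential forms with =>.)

S => GS => BS => SS => oS => oGS => ooGS => oofS => ooff

S => GS   [S ::= G S]
GS => BS   [G ::= B]
BS => SS   [B ::= S]
SS => oS   [S ::= o]
oS => oGS   [S ::= G S]
oGS => ooGS   [G ::= o G]
ooGS => oofS   [G ::= f]
oofS => ooff   [S ::= f]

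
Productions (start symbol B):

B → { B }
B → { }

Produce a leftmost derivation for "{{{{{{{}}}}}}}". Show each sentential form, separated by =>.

B => {B} => {{B}} => {{{B}}} => {{{{B}}}} => {{{{{B}}}}} => {{{{{{B}}}}}} => {{{{{{{}}}}}}}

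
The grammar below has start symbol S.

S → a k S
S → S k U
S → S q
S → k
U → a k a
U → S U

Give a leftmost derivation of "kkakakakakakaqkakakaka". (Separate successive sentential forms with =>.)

S => SkU   [S → S k U]
SkU => SkUkU   [S → S k U]
SkUkU => SqkUkU   [S → S q]
SqkUkU => SkUqkUkU   [S → S k U]
SkUqkUkU => SkUkUqkUkU   [S → S k U]
SkUkUqkUkU => SkUkUkUqkUkU   [S → S k U]
SkUkUkUqkUkU => kkUkUkUqkUkU   [S → k]
kkUkUkUqkUkU => kkakakUkUqkUkU   [U → a k a]
kkakakUkUqkUkU => kkakakakakUqkUkU   [U → a k a]
kkakakakakUqkUkU => kkakakakakakaqkUkU   [U → a k a]
kkakakakakakaqkUkU => kkakakakakakaqkakakU   [U → a k a]
kkakakakakakaqkakakU => kkakakakakakaqkakakaka   [U → a k a]

S => SkU => SkUkU => SqkUkU => SkUqkUkU => SkUkUqkUkU => SkUkUkUqkUkU => kkUkUkUqkUkU => kkakakUkUqkUkU => kkakakakakUqkUkU => kkakakakakakaqkUkU => kkakakakakakaqkakakU => kkakakakakakaqkakakaka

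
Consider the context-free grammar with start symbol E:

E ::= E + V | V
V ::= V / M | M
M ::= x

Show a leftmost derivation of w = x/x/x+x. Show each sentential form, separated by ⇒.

E ⇒ E+V ⇒ V+V ⇒ V/M+V ⇒ V/M/M+V ⇒ M/M/M+V ⇒ x/M/M+V ⇒ x/x/M+V ⇒ x/x/x+V ⇒ x/x/x+M ⇒ x/x/x+x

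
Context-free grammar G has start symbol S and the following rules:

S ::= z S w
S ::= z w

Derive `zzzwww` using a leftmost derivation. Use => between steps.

S => zSw => zzSww => zzzwww

S => zSw   [S ::= z S w]
zSw => zzSww   [S ::= z S w]
zzSww => zzzwww   [S ::= z w]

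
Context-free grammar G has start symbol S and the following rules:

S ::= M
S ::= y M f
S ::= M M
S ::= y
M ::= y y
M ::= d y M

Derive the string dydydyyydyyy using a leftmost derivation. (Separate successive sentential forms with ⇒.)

S ⇒ MM   [S ::= M M]
MM ⇒ dyMM   [M ::= d y M]
dyMM ⇒ dydyMM   [M ::= d y M]
dydyMM ⇒ dydydyMM   [M ::= d y M]
dydydyMM ⇒ dydydyyyM   [M ::= y y]
dydydyyyM ⇒ dydydyyydyM   [M ::= d y M]
dydydyyydyM ⇒ dydydyyydyyy   [M ::= y y]

S ⇒ MM ⇒ dyMM ⇒ dydyMM ⇒ dydydyMM ⇒ dydydyyyM ⇒ dydydyyydyM ⇒ dydydyyydyyy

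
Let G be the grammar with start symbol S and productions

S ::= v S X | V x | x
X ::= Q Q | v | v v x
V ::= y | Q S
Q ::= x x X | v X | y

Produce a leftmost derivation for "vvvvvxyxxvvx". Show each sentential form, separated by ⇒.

S⇒vSX⇒vVxX⇒vQSxX⇒vvXSxX⇒vvQQSxX⇒vvvXQSxX⇒vvvvvxQSxX⇒vvvvvxySxX⇒vvvvvxyxxX⇒vvvvvxyxxvvx

S ⇒ vSX   [S ::= v S X]
vSX ⇒ vVxX   [S ::= V x]
vVxX ⇒ vQSxX   [V ::= Q S]
vQSxX ⇒ vvXSxX   [Q ::= v X]
vvXSxX ⇒ vvQQSxX   [X ::= Q Q]
vvQQSxX ⇒ vvvXQSxX   [Q ::= v X]
vvvXQSxX ⇒ vvvvvxQSxX   [X ::= v v x]
vvvvvxQSxX ⇒ vvvvvxySxX   [Q ::= y]
vvvvvxySxX ⇒ vvvvvxyxxX   [S ::= x]
vvvvvxyxxX ⇒ vvvvvxyxxvvx   [X ::= v v x]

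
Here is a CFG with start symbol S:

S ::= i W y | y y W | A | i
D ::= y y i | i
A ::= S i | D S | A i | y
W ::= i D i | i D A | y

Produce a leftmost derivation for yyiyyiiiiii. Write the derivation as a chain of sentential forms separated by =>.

S => yyW   [S ::= y y W]
yyW => yyiDA   [W ::= i D A]
yyiDA => yyiyyiA   [D ::= y y i]
yyiyyiA => yyiyyiAi   [A ::= A i]
yyiyyiAi => yyiyyiAii   [A ::= A i]
yyiyyiAii => yyiyyiAiii   [A ::= A i]
yyiyyiAiii => yyiyyiSiiii   [A ::= S i]
yyiyyiSiiii => yyiyyiiiiii   [S ::= i]

S => yyW => yyiDA => yyiyyiA => yyiyyiAi => yyiyyiAii => yyiyyiAiii => yyiyyiSiiii => yyiyyiiiiii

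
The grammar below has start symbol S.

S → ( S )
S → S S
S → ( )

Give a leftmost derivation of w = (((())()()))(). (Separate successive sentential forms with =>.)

S=>SS=>(S)S=>((S))S=>((SS))S=>((SSS))S=>(((S)SS))S=>(((())SS))S=>(((())()S))S=>(((())()()))S=>(((())()()))()

S => SS   [S → S S]
SS => (S)S   [S → ( S )]
(S)S => ((S))S   [S → ( S )]
((S))S => ((SS))S   [S → S S]
((SS))S => ((SSS))S   [S → S S]
((SSS))S => (((S)SS))S   [S → ( S )]
(((S)SS))S => (((())SS))S   [S → ( )]
(((())SS))S => (((())()S))S   [S → ( )]
(((())()S))S => (((())()()))S   [S → ( )]
(((())()()))S => (((())()()))()   [S → ( )]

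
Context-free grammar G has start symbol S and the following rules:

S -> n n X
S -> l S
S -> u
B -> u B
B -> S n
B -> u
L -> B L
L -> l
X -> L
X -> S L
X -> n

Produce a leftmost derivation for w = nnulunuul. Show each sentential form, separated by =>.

S => nnX => nnSL => nnuL => nnuBL => nnuSnL => nnulSnL => nnulunL => nnulunBL => nnulunuL => nnulunuBL => nnulunuuL => nnulunuul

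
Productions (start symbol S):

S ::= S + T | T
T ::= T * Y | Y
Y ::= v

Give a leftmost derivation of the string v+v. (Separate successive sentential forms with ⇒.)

S ⇒ S+T   [S ::= S + T]
S+T ⇒ T+T   [S ::= T]
T+T ⇒ Y+T   [T ::= Y]
Y+T ⇒ v+T   [Y ::= v]
v+T ⇒ v+Y   [T ::= Y]
v+Y ⇒ v+v   [Y ::= v]

S ⇒ S+T ⇒ T+T ⇒ Y+T ⇒ v+T ⇒ v+Y ⇒ v+v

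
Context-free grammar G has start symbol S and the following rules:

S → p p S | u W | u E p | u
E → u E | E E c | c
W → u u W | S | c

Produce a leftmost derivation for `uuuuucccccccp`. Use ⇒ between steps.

S ⇒ uEp   [S → u E p]
uEp ⇒ uEEcp   [E → E E c]
uEEcp ⇒ uuEEcp   [E → u E]
uuEEcp ⇒ uuEEcEcp   [E → E E c]
uuEEcEcp ⇒ uuuEEcEcp   [E → u E]
uuuEEcEcp ⇒ uuuuEEcEcp   [E → u E]
uuuuEEcEcp ⇒ uuuuEEcEcEcp   [E → E E c]
uuuuEEcEcEcp ⇒ uuuuuEEcEcEcp   [E → u E]
uuuuuEEcEcEcp ⇒ uuuuucEcEcEcp   [E → c]
uuuuucEcEcEcp ⇒ uuuuucccEcEcp   [E → c]
uuuuucccEcEcp ⇒ uuuuucccccEcp   [E → c]
uuuuucccccEcp ⇒ uuuuucccccccp   [E → c]

S ⇒ uEp ⇒ uEEcp ⇒ uuEEcp ⇒ uuEEcEcp ⇒ uuuEEcEcp ⇒ uuuuEEcEcp ⇒ uuuuEEcEcEcp ⇒ uuuuuEEcEcEcp ⇒ uuuuucEcEcEcp ⇒ uuuuucccEcEcp ⇒ uuuuucccccEcp ⇒ uuuuucccccccp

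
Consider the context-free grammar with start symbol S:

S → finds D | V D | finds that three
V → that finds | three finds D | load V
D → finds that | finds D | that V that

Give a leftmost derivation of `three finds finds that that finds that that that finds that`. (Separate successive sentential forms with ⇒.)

S ⇒ V D ⇒ three finds D D ⇒ three finds finds D D ⇒ three finds finds that V that D ⇒ three finds finds that that finds that D ⇒ three finds finds that that finds that that V that ⇒ three finds finds that that finds that that that finds that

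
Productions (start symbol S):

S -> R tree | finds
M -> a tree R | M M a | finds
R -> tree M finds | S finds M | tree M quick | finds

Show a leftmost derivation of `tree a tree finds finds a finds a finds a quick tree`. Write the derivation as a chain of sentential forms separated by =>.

S => R tree   [S -> R tree]
R tree => tree M quick tree   [R -> tree M quick]
tree M quick tree => tree M M a quick tree   [M -> M M a]
tree M M a quick tree => tree M M a M a quick tree   [M -> M M a]
tree M M a M a quick tree => tree M M a M a M a quick tree   [M -> M M a]
tree M M a M a M a quick tree => tree a tree R M a M a M a quick tree   [M -> a tree R]
tree a tree R M a M a M a quick tree => tree a tree finds M a M a M a quick tree   [R -> finds]
tree a tree finds M a M a M a quick tree => tree a tree finds finds a M a M a quick tree   [M -> finds]
tree a tree finds finds a M a M a quick tree => tree a tree finds finds a finds a M a quick tree   [M -> finds]
tree a tree finds finds a finds a M a quick tree => tree a tree finds finds a finds a finds a quick tree   [M -> finds]

S => R tree => tree M quick tree => tree M M a quick tree => tree M M a M a quick tree => tree M M a M a M a quick tree => tree a tree R M a M a M a quick tree => tree a tree finds M a M a M a quick tree => tree a tree finds finds a M a M a quick tree => tree a tree finds finds a finds a M a quick tree => tree a tree finds finds a finds a finds a quick tree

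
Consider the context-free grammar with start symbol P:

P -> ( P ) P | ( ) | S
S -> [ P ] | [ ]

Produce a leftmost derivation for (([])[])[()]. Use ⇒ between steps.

P ⇒ (P)P   [P -> ( P ) P]
(P)P ⇒ ((P)P)P   [P -> ( P ) P]
((P)P)P ⇒ ((S)P)P   [P -> S]
((S)P)P ⇒ (([])P)P   [S -> [ ]]
(([])P)P ⇒ (([])S)P   [P -> S]
(([])S)P ⇒ (([])[])P   [S -> [ ]]
(([])[])P ⇒ (([])[])S   [P -> S]
(([])[])S ⇒ (([])[])[P]   [S -> [ P ]]
(([])[])[P] ⇒ (([])[])[()]   [P -> ( )]

P ⇒ (P)P ⇒ ((P)P)P ⇒ ((S)P)P ⇒ (([])P)P ⇒ (([])S)P ⇒ (([])[])P ⇒ (([])[])S ⇒ (([])[])[P] ⇒ (([])[])[()]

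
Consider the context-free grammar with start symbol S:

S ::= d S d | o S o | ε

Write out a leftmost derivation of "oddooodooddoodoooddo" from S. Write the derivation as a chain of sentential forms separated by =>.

S => oSo => odSdo => oddSddo => oddoSoddo => oddooSooddo => oddoooSoooddo => oddooodSdoooddo => oddooodoSodoooddo => oddooodooSoodoooddo => oddooodoodSdoodoooddo => oddooodooddoodoooddo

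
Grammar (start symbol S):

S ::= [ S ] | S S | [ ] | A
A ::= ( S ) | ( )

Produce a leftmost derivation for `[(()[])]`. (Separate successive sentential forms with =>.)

S => [S] => [A] => [(S)] => [(SS)] => [(AS)] => [(()S)] => [(()[])]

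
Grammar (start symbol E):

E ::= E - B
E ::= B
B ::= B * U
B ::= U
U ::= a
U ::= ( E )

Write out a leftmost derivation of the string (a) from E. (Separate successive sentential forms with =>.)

E => B   [E ::= B]
B => U   [B ::= U]
U => (E)   [U ::= ( E )]
(E) => (B)   [E ::= B]
(B) => (U)   [B ::= U]
(U) => (a)   [U ::= a]

E=>B=>U=>(E)=>(B)=>(U)=>(a)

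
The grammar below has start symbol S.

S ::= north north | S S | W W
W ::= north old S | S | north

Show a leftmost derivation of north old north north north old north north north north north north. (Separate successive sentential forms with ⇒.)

S ⇒ W W ⇒ north old S W ⇒ north old north north W ⇒ north old north north north old S ⇒ north old north north north old S S ⇒ north old north north north old S S S ⇒ north old north north north old north north S S ⇒ north old north north north old north north north north S ⇒ north old north north north old north north north north north north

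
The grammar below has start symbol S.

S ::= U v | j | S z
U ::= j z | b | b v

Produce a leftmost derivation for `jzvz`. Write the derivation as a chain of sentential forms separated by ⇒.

S ⇒ Sz   [S ::= S z]
Sz ⇒ Uvz   [S ::= U v]
Uvz ⇒ jzvz   [U ::= j z]

S ⇒ Sz ⇒ Uvz ⇒ jzvz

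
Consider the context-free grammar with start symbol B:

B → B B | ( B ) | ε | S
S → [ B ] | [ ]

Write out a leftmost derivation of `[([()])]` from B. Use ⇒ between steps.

B ⇒ S ⇒ [B] ⇒ [(B)] ⇒ [(S)] ⇒ [([B])] ⇒ [([(B)])] ⇒ [([()])]

B ⇒ S   [B → S]
S ⇒ [B]   [S → [ B ]]
[B] ⇒ [(B)]   [B → ( B )]
[(B)] ⇒ [(S)]   [B → S]
[(S)] ⇒ [([B])]   [S → [ B ]]
[([B])] ⇒ [([(B)])]   [B → ( B )]
[([(B)])] ⇒ [([()])]   [B → ε]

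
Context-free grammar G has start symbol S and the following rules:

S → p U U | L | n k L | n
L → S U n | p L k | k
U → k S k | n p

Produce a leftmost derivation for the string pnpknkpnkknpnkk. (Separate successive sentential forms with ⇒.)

S⇒pUU⇒pnpU⇒pnpkSk⇒pnpknkLk⇒pnpknkpLkk⇒pnpknkpSUnkk⇒pnpknkpnkLUnkk⇒pnpknkpnkkUnkk⇒pnpknkpnkknpnkk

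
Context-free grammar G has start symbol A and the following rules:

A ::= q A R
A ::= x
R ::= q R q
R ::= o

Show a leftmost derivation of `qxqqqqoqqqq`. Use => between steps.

A => qAR   [A ::= q A R]
qAR => qxR   [A ::= x]
qxR => qxqRq   [R ::= q R q]
qxqRq => qxqqRqq   [R ::= q R q]
qxqqRqq => qxqqqRqqq   [R ::= q R q]
qxqqqRqqq => qxqqqqRqqqq   [R ::= q R q]
qxqqqqRqqqq => qxqqqqoqqqq   [R ::= o]

A => qAR => qxR => qxqRq => qxqqRqq => qxqqqRqqq => qxqqqqRqqqq => qxqqqqoqqqq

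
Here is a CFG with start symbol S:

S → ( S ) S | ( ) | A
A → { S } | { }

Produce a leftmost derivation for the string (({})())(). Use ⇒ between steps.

S⇒(S)S⇒((S)S)S⇒((A)S)S⇒(({})S)S⇒(({})())S⇒(({})())()

S ⇒ (S)S   [S → ( S ) S]
(S)S ⇒ ((S)S)S   [S → ( S ) S]
((S)S)S ⇒ ((A)S)S   [S → A]
((A)S)S ⇒ (({})S)S   [A → { }]
(({})S)S ⇒ (({})())S   [S → ( )]
(({})())S ⇒ (({})())()   [S → ( )]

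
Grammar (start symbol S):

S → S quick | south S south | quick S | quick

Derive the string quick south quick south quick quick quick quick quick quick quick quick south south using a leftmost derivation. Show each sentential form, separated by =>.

S => quick S => quick south S south => quick south quick S south => quick south quick south S south south => quick south quick south S quick south south => quick south quick south S quick quick south south => quick south quick south quick S quick quick south south => quick south quick south quick S quick quick quick south south => quick south quick south quick quick S quick quick quick south south => quick south quick south quick quick S quick quick quick quick south south => quick south quick south quick quick S quick quick quick quick quick south south => quick south quick south quick quick quick quick quick quick quick quick south south

S => quick S   [S → quick S]
quick S => quick south S south   [S → south S south]
quick south S south => quick south quick S south   [S → quick S]
quick south quick S south => quick south quick south S south south   [S → south S south]
quick south quick south S south south => quick south quick south S quick south south   [S → S quick]
quick south quick south S quick south south => quick south quick south S quick quick south south   [S → S quick]
quick south quick south S quick quick south south => quick south quick south quick S quick quick south south   [S → quick S]
quick south quick south quick S quick quick south south => quick south quick south quick S quick quick quick south south   [S → S quick]
quick south quick south quick S quick quick quick south south => quick south quick south quick quick S quick quick quick south south   [S → quick S]
quick south quick south quick quick S quick quick quick south south => quick south quick south quick quick S quick quick quick quick south south   [S → S quick]
quick south quick south quick quick S quick quick quick quick south south => quick south quick south quick quick S quick quick quick quick quick south south   [S → S quick]
quick south quick south quick quick S quick quick quick quick quick south south => quick south quick south quick quick quick quick quick quick quick quick south south   [S → quick]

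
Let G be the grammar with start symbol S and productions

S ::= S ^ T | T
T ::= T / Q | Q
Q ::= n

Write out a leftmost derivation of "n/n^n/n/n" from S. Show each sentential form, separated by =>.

S => S^T   [S ::= S ^ T]
S^T => T^T   [S ::= T]
T^T => T/Q^T   [T ::= T / Q]
T/Q^T => Q/Q^T   [T ::= Q]
Q/Q^T => n/Q^T   [Q ::= n]
n/Q^T => n/n^T   [Q ::= n]
n/n^T => n/n^T/Q   [T ::= T / Q]
n/n^T/Q => n/n^T/Q/Q   [T ::= T / Q]
n/n^T/Q/Q => n/n^Q/Q/Q   [T ::= Q]
n/n^Q/Q/Q => n/n^n/Q/Q   [Q ::= n]
n/n^n/Q/Q => n/n^n/n/Q   [Q ::= n]
n/n^n/n/Q => n/n^n/n/n   [Q ::= n]

S => S^T => T^T => T/Q^T => Q/Q^T => n/Q^T => n/n^T => n/n^T/Q => n/n^T/Q/Q => n/n^Q/Q/Q => n/n^n/Q/Q => n/n^n/n/Q => n/n^n/n/n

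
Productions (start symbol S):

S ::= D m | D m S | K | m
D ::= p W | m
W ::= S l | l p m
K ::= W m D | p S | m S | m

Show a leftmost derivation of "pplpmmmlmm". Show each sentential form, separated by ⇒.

S ⇒ DmS ⇒ pWmS ⇒ pSlmS ⇒ pDmSlmS ⇒ ppWmSlmS ⇒ pplpmmSlmS ⇒ pplpmmmlmS ⇒ pplpmmmlmm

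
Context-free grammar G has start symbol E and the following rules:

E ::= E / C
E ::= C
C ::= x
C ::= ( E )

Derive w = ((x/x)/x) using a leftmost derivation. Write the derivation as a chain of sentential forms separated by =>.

E => C => (E) => (E/C) => (C/C) => ((E)/C) => ((E/C)/C) => ((C/C)/C) => ((x/C)/C) => ((x/x)/C) => ((x/x)/x)

E => C   [E ::= C]
C => (E)   [C ::= ( E )]
(E) => (E/C)   [E ::= E / C]
(E/C) => (C/C)   [E ::= C]
(C/C) => ((E)/C)   [C ::= ( E )]
((E)/C) => ((E/C)/C)   [E ::= E / C]
((E/C)/C) => ((C/C)/C)   [E ::= C]
((C/C)/C) => ((x/C)/C)   [C ::= x]
((x/C)/C) => ((x/x)/C)   [C ::= x]
((x/x)/C) => ((x/x)/x)   [C ::= x]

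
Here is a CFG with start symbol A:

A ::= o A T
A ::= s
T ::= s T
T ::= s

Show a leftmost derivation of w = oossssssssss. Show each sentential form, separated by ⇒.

A⇒oAT⇒ooATT⇒oosTT⇒oossTT⇒oosssTT⇒oossssTT⇒oosssssTT⇒oossssssTT⇒oosssssssTT⇒oossssssssTT⇒oosssssssssT⇒oossssssssss

A ⇒ oAT   [A ::= o A T]
oAT ⇒ ooATT   [A ::= o A T]
ooATT ⇒ oosTT   [A ::= s]
oosTT ⇒ oossTT   [T ::= s T]
oossTT ⇒ oosssTT   [T ::= s T]
oosssTT ⇒ oossssTT   [T ::= s T]
oossssTT ⇒ oosssssTT   [T ::= s T]
oosssssTT ⇒ oossssssTT   [T ::= s T]
oossssssTT ⇒ oosssssssTT   [T ::= s T]
oosssssssTT ⇒ oossssssssTT   [T ::= s T]
oossssssssTT ⇒ oosssssssssT   [T ::= s]
oosssssssssT ⇒ oossssssssss   [T ::= s]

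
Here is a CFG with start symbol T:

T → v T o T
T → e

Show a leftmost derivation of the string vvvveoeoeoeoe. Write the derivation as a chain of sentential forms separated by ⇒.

T ⇒ vToT ⇒ vvToToT ⇒ vvvToToToT ⇒ vvvvToToToToT ⇒ vvvveoToToToT ⇒ vvvveoeoToToT ⇒ vvvveoeoeoToT ⇒ vvvveoeoeoeoT ⇒ vvvveoeoeoeoe

T ⇒ vToT   [T → v T o T]
vToT ⇒ vvToToT   [T → v T o T]
vvToToT ⇒ vvvToToToT   [T → v T o T]
vvvToToToT ⇒ vvvvToToToToT   [T → v T o T]
vvvvToToToToT ⇒ vvvveoToToToT   [T → e]
vvvveoToToToT ⇒ vvvveoeoToToT   [T → e]
vvvveoeoToToT ⇒ vvvveoeoeoToT   [T → e]
vvvveoeoeoToT ⇒ vvvveoeoeoeoT   [T → e]
vvvveoeoeoeoT ⇒ vvvveoeoeoeoe   [T → e]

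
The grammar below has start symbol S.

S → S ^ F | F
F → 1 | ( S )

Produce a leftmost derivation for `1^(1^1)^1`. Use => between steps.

S => S^F => S^F^F => F^F^F => 1^F^F => 1^(S)^F => 1^(S^F)^F => 1^(F^F)^F => 1^(1^F)^F => 1^(1^1)^F => 1^(1^1)^1

S => S^F   [S → S ^ F]
S^F => S^F^F   [S → S ^ F]
S^F^F => F^F^F   [S → F]
F^F^F => 1^F^F   [F → 1]
1^F^F => 1^(S)^F   [F → ( S )]
1^(S)^F => 1^(S^F)^F   [S → S ^ F]
1^(S^F)^F => 1^(F^F)^F   [S → F]
1^(F^F)^F => 1^(1^F)^F   [F → 1]
1^(1^F)^F => 1^(1^1)^F   [F → 1]
1^(1^1)^F => 1^(1^1)^1   [F → 1]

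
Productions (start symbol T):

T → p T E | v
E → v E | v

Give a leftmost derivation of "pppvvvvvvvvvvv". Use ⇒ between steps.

T ⇒ pTE ⇒ ppTEE ⇒ pppTEEE ⇒ pppvEEE ⇒ pppvvEEE ⇒ pppvvvEEE ⇒ pppvvvvEEE ⇒ pppvvvvvEEE ⇒ pppvvvvvvEEE ⇒ pppvvvvvvvEE ⇒ pppvvvvvvvvEE ⇒ pppvvvvvvvvvE ⇒ pppvvvvvvvvvvE ⇒ pppvvvvvvvvvvv

T ⇒ pTE   [T → p T E]
pTE ⇒ ppTEE   [T → p T E]
ppTEE ⇒ pppTEEE   [T → p T E]
pppTEEE ⇒ pppvEEE   [T → v]
pppvEEE ⇒ pppvvEEE   [E → v E]
pppvvEEE ⇒ pppvvvEEE   [E → v E]
pppvvvEEE ⇒ pppvvvvEEE   [E → v E]
pppvvvvEEE ⇒ pppvvvvvEEE   [E → v E]
pppvvvvvEEE ⇒ pppvvvvvvEEE   [E → v E]
pppvvvvvvEEE ⇒ pppvvvvvvvEE   [E → v]
pppvvvvvvvEE ⇒ pppvvvvvvvvEE   [E → v E]
pppvvvvvvvvEE ⇒ pppvvvvvvvvvE   [E → v]
pppvvvvvvvvvE ⇒ pppvvvvvvvvvvE   [E → v E]
pppvvvvvvvvvvE ⇒ pppvvvvvvvvvvv   [E → v]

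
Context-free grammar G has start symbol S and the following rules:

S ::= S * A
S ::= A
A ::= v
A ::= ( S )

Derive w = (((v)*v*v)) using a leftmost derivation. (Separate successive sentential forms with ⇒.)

S ⇒ A   [S ::= A]
A ⇒ (S)   [A ::= ( S )]
(S) ⇒ (A)   [S ::= A]
(A) ⇒ ((S))   [A ::= ( S )]
((S)) ⇒ ((S*A))   [S ::= S * A]
((S*A)) ⇒ ((S*A*A))   [S ::= S * A]
((S*A*A)) ⇒ ((A*A*A))   [S ::= A]
((A*A*A)) ⇒ (((S)*A*A))   [A ::= ( S )]
(((S)*A*A)) ⇒ (((A)*A*A))   [S ::= A]
(((A)*A*A)) ⇒ (((v)*A*A))   [A ::= v]
(((v)*A*A)) ⇒ (((v)*v*A))   [A ::= v]
(((v)*v*A)) ⇒ (((v)*v*v))   [A ::= v]

S⇒A⇒(S)⇒(A)⇒((S))⇒((S*A))⇒((S*A*A))⇒((A*A*A))⇒(((S)*A*A))⇒(((A)*A*A))⇒(((v)*A*A))⇒(((v)*v*A))⇒(((v)*v*v))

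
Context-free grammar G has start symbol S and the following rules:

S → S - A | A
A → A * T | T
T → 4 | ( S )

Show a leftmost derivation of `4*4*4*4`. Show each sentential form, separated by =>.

S => A => A*T => A*T*T => A*T*T*T => T*T*T*T => 4*T*T*T => 4*4*T*T => 4*4*4*T => 4*4*4*4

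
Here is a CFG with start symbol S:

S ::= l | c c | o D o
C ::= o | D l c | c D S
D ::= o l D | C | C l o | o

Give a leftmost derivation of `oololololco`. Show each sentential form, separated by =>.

S => oDo => oolDo => oolCo => oolDlco => oololDlco => oololClolco => oololololco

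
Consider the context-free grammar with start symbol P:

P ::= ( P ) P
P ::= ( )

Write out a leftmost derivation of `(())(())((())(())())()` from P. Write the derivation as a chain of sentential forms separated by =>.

P => (P)P => (())P => (())(P)P => (())(())P => (())(())(P)P => (())(())((P)P)P => (())(())((())P)P => (())(())((())(P)P)P => (())(())((())(())P)P => (())(())((())(())())P => (())(())((())(())())()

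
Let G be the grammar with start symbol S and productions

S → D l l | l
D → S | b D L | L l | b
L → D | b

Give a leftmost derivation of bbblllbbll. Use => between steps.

S => Dll => bDLll => bbDLLll => bbSLLll => bbDllLLll => bbLlllLLll => bbDlllLLll => bbblllLLll => bbblllbLll => bbblllbbll

S => Dll   [S → D l l]
Dll => bDLll   [D → b D L]
bDLll => bbDLLll   [D → b D L]
bbDLLll => bbSLLll   [D → S]
bbSLLll => bbDllLLll   [S → D l l]
bbDllLLll => bbLlllLLll   [D → L l]
bbLlllLLll => bbDlllLLll   [L → D]
bbDlllLLll => bbblllLLll   [D → b]
bbblllLLll => bbblllbLll   [L → b]
bbblllbLll => bbblllbbll   [L → b]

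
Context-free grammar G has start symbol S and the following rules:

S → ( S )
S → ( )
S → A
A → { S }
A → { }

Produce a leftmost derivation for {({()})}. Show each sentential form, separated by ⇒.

S ⇒ A ⇒ {S} ⇒ {(S)} ⇒ {(A)} ⇒ {({S})} ⇒ {({()})}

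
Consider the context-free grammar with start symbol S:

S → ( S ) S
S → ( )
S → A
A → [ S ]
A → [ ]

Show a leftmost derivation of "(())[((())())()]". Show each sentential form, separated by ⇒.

S⇒(S)S⇒(())S⇒(())A⇒(())[S]⇒(())[(S)S]⇒(())[((S)S)S]⇒(())[((())S)S]⇒(())[((())())S]⇒(())[((())())()]

S ⇒ (S)S   [S → ( S ) S]
(S)S ⇒ (())S   [S → ( )]
(())S ⇒ (())A   [S → A]
(())A ⇒ (())[S]   [A → [ S ]]
(())[S] ⇒ (())[(S)S]   [S → ( S ) S]
(())[(S)S] ⇒ (())[((S)S)S]   [S → ( S ) S]
(())[((S)S)S] ⇒ (())[((())S)S]   [S → ( )]
(())[((())S)S] ⇒ (())[((())())S]   [S → ( )]
(())[((())())S] ⇒ (())[((())())()]   [S → ( )]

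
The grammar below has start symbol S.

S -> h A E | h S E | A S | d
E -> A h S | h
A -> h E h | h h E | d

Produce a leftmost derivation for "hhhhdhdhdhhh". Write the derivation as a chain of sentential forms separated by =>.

S => hSE => hhSEE => hhhSEEE => hhhASEEE => hhhhEhSEEE => hhhhAhShSEEE => hhhhdhShSEEE => hhhhdhdhSEEE => hhhhdhdhdEEE => hhhhdhdhdhEE => hhhhdhdhdhhE => hhhhdhdhdhhh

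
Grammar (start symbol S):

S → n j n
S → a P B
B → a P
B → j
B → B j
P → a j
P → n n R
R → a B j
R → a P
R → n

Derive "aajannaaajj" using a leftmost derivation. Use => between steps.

S => aPB => aajB => aajaP => aajannR => aajannaBj => aajannaaPj => aajannaaajj

S => aPB   [S → a P B]
aPB => aajB   [P → a j]
aajB => aajaP   [B → a P]
aajaP => aajannR   [P → n n R]
aajannR => aajannaBj   [R → a B j]
aajannaBj => aajannaaPj   [B → a P]
aajannaaPj => aajannaaajj   [P → a j]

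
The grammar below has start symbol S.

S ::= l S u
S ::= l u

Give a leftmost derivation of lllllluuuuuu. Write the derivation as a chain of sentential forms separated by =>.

S => lSu => llSuu => lllSuuu => llllSuuuu => lllllSuuuuu => lllllluuuuuu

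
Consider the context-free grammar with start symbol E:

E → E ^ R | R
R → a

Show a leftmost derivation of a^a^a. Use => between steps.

E => E^R => E^R^R => R^R^R => a^R^R => a^a^R => a^a^a

E => E^R   [E → E ^ R]
E^R => E^R^R   [E → E ^ R]
E^R^R => R^R^R   [E → R]
R^R^R => a^R^R   [R → a]
a^R^R => a^a^R   [R → a]
a^a^R => a^a^a   [R → a]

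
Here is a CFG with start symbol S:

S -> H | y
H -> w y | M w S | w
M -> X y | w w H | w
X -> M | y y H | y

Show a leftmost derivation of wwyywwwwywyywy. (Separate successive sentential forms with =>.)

S=>H=>MwS=>wwS=>wwH=>wwMwS=>wwXywS=>wwyyHywS=>wwyyMwSywS=>wwyywwHwSywS=>wwyywwMwSwSywS=>wwyywwwwSwSywS=>wwyywwwwywSywS=>wwyywwwwywyywS=>wwyywwwwywyywy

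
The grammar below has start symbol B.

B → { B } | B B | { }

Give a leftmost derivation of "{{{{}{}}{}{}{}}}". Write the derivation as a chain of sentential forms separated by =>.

B => {B} => {{B}} => {{BB}} => {{BBB}} => {{BBBB}} => {{{B}BBB}} => {{{BB}BBB}} => {{{{}B}BBB}} => {{{{}{}}BBB}} => {{{{}{}}{}BB}} => {{{{}{}}{}{}B}} => {{{{}{}}{}{}{}}}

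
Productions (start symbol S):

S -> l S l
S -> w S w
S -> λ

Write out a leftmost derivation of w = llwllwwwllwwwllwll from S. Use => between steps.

S => lSl => llSll => llwSwll => llwlSlwll => llwllSllwll => llwllwSwllwll => llwllwwSwwllwll => llwllwwwSwwwllwll => llwllwwwlSlwwwllwll => llwllwwwllwwwllwll

S => lSl   [S -> l S l]
lSl => llSll   [S -> l S l]
llSll => llwSwll   [S -> w S w]
llwSwll => llwlSlwll   [S -> l S l]
llwlSlwll => llwllSllwll   [S -> l S l]
llwllSllwll => llwllwSwllwll   [S -> w S w]
llwllwSwllwll => llwllwwSwwllwll   [S -> w S w]
llwllwwSwwllwll => llwllwwwSwwwllwll   [S -> w S w]
llwllwwwSwwwllwll => llwllwwwlSlwwwllwll   [S -> l S l]
llwllwwwlSlwwwllwll => llwllwwwllwwwllwll   [S -> λ]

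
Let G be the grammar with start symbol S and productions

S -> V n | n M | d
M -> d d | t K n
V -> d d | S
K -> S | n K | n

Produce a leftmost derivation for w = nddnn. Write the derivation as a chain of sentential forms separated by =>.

S => Vn => Sn => Vnn => Snn => nMnn => nddnn

S => Vn   [S -> V n]
Vn => Sn   [V -> S]
Sn => Vnn   [S -> V n]
Vnn => Snn   [V -> S]
Snn => nMnn   [S -> n M]
nMnn => nddnn   [M -> d d]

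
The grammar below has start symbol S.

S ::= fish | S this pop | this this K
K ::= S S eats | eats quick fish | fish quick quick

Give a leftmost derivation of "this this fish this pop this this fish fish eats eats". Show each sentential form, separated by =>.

S => this this K => this this S S eats => this this S this pop S eats => this this fish this pop S eats => this this fish this pop this this K eats => this this fish this pop this this S S eats eats => this this fish this pop this this fish S eats eats => this this fish this pop this this fish fish eats eats

S => this this K   [S ::= this this K]
this this K => this this S S eats   [K ::= S S eats]
this this S S eats => this this S this pop S eats   [S ::= S this pop]
this this S this pop S eats => this this fish this pop S eats   [S ::= fish]
this this fish this pop S eats => this this fish this pop this this K eats   [S ::= this this K]
this this fish this pop this this K eats => this this fish this pop this this S S eats eats   [K ::= S S eats]
this this fish this pop this this S S eats eats => this this fish this pop this this fish S eats eats   [S ::= fish]
this this fish this pop this this fish S eats eats => this this fish this pop this this fish fish eats eats   [S ::= fish]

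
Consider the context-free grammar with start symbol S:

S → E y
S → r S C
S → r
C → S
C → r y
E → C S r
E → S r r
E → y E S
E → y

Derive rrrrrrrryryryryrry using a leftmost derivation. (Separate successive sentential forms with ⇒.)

S ⇒ Ey   [S → E y]
Ey ⇒ Srry   [E → S r r]
Srry ⇒ rSCrry   [S → r S C]
rSCrry ⇒ rrSCCrry   [S → r S C]
rrSCCrry ⇒ rrrSCCCrry   [S → r S C]
rrrSCCCrry ⇒ rrrrCCCrry   [S → r]
rrrrCCCrry ⇒ rrrrSCCrry   [C → S]
rrrrSCCrry ⇒ rrrrrSCCCrry   [S → r S C]
rrrrrSCCCrry ⇒ rrrrrrSCCCCrry   [S → r S C]
rrrrrrSCCCCrry ⇒ rrrrrrrCCCCrry   [S → r]
rrrrrrrCCCCrry ⇒ rrrrrrrryCCCrry   [C → r y]
rrrrrrrryCCCrry ⇒ rrrrrrrryryCCrry   [C → r y]
rrrrrrrryryCCrry ⇒ rrrrrrrryryryCrry   [C → r y]
rrrrrrrryryryCrry ⇒ rrrrrrrryryryryrry   [C → r y]

S ⇒ Ey ⇒ Srry ⇒ rSCrry ⇒ rrSCCrry ⇒ rrrSCCCrry ⇒ rrrrCCCrry ⇒ rrrrSCCrry ⇒ rrrrrSCCCrry ⇒ rrrrrrSCCCCrry ⇒ rrrrrrrCCCCrry ⇒ rrrrrrrryCCCrry ⇒ rrrrrrrryryCCrry ⇒ rrrrrrrryryryCrry ⇒ rrrrrrrryryryryrry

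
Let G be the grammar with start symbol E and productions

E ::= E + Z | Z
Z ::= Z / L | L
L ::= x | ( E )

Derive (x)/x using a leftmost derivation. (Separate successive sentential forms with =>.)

E => Z => Z/L => L/L => (E)/L => (Z)/L => (L)/L => (x)/L => (x)/x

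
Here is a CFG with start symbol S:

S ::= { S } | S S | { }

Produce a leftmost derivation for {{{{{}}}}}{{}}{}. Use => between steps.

S => SS   [S ::= S S]
SS => SSS   [S ::= S S]
SSS => {S}SS   [S ::= { S }]
{S}SS => {{S}}SS   [S ::= { S }]
{{S}}SS => {{{S}}}SS   [S ::= { S }]
{{{S}}}SS => {{{{S}}}}SS   [S ::= { S }]
{{{{S}}}}SS => {{{{{}}}}}SS   [S ::= { }]
{{{{{}}}}}SS => {{{{{}}}}}{S}S   [S ::= { S }]
{{{{{}}}}}{S}S => {{{{{}}}}}{{}}S   [S ::= { }]
{{{{{}}}}}{{}}S => {{{{{}}}}}{{}}{}   [S ::= { }]

S => SS => SSS => {S}SS => {{S}}SS => {{{S}}}SS => {{{{S}}}}SS => {{{{{}}}}}SS => {{{{{}}}}}{S}S => {{{{{}}}}}{{}}S => {{{{{}}}}}{{}}{}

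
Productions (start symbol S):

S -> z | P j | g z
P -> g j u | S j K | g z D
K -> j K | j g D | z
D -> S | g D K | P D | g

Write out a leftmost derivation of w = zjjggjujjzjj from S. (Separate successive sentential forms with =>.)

S => Pj   [S -> P j]
Pj => SjKj   [P -> S j K]
SjKj => zjKj   [S -> z]
zjKj => zjjgDj   [K -> j g D]
zjjgDj => zjjgSj   [D -> S]
zjjgSj => zjjgPjj   [S -> P j]
zjjgPjj => zjjgSjKjj   [P -> S j K]
zjjgSjKjj => zjjgPjjKjj   [S -> P j]
zjjgPjjKjj => zjjggjujjKjj   [P -> g j u]
zjjggjujjKjj => zjjggjujjzjj   [K -> z]

S => Pj => SjKj => zjKj => zjjgDj => zjjgSj => zjjgPjj => zjjgSjKjj => zjjgPjjKjj => zjjggjujjKjj => zjjggjujjzjj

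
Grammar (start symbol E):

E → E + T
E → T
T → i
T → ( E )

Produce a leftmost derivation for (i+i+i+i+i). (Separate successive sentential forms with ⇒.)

E ⇒ T   [E → T]
T ⇒ (E)   [T → ( E )]
(E) ⇒ (E+T)   [E → E + T]
(E+T) ⇒ (E+T+T)   [E → E + T]
(E+T+T) ⇒ (E+T+T+T)   [E → E + T]
(E+T+T+T) ⇒ (E+T+T+T+T)   [E → E + T]
(E+T+T+T+T) ⇒ (T+T+T+T+T)   [E → T]
(T+T+T+T+T) ⇒ (i+T+T+T+T)   [T → i]
(i+T+T+T+T) ⇒ (i+i+T+T+T)   [T → i]
(i+i+T+T+T) ⇒ (i+i+i+T+T)   [T → i]
(i+i+i+T+T) ⇒ (i+i+i+i+T)   [T → i]
(i+i+i+i+T) ⇒ (i+i+i+i+i)   [T → i]

E ⇒ T ⇒ (E) ⇒ (E+T) ⇒ (E+T+T) ⇒ (E+T+T+T) ⇒ (E+T+T+T+T) ⇒ (T+T+T+T+T) ⇒ (i+T+T+T+T) ⇒ (i+i+T+T+T) ⇒ (i+i+i+T+T) ⇒ (i+i+i+i+T) ⇒ (i+i+i+i+i)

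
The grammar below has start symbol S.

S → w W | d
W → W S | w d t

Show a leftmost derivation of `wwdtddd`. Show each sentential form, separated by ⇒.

S ⇒ wW   [S → w W]
wW ⇒ wWS   [W → W S]
wWS ⇒ wWSS   [W → W S]
wWSS ⇒ wWSSS   [W → W S]
wWSSS ⇒ wwdtSSS   [W → w d t]
wwdtSSS ⇒ wwdtdSS   [S → d]
wwdtdSS ⇒ wwdtddS   [S → d]
wwdtddS ⇒ wwdtddd   [S → d]

S ⇒ wW ⇒ wWS ⇒ wWSS ⇒ wWSSS ⇒ wwdtSSS ⇒ wwdtdSS ⇒ wwdtddS ⇒ wwdtddd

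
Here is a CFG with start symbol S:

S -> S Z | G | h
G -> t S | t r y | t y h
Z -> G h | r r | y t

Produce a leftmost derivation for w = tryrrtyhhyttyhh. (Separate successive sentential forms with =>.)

S=>SZ=>SZZ=>SZZZ=>SZZZZ=>GZZZZ=>tryZZZZ=>tryrrZZZ=>tryrrGhZZ=>tryrrtyhhZZ=>tryrrtyhhytZ=>tryrrtyhhytGh=>tryrrtyhhyttyhh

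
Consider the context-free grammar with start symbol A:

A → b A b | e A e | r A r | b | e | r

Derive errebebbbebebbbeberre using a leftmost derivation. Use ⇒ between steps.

A⇒eAe⇒erAre⇒errArre⇒erreAerre⇒errebAberre⇒errebeAeberre⇒errebebAbeberre⇒errebebbAbbeberre⇒errebebbbAbbbeberre⇒errebebbbeAebbbeberre⇒errebebbbebebbbeberre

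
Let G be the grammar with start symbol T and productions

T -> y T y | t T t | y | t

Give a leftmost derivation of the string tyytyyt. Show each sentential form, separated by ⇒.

T ⇒ tTt ⇒ tyTyt ⇒ tyyTyyt ⇒ tyytyyt

T ⇒ tTt   [T -> t T t]
tTt ⇒ tyTyt   [T -> y T y]
tyTyt ⇒ tyyTyyt   [T -> y T y]
tyyTyyt ⇒ tyytyyt   [T -> t]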